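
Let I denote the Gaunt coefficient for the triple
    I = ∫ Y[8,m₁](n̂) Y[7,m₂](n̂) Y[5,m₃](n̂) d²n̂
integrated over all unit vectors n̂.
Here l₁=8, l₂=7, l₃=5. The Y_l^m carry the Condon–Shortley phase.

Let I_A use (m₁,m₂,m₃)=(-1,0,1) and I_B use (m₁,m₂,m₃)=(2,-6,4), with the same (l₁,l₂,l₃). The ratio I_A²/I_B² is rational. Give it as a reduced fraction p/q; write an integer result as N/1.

2645/8008

l's match ⇒ only the (l;m) 3-j factors differ between A and B.
A: triangle coeff Δ(8,7,5) = 1/814773960; Σ_t [3,7]: t=3:−1/522547200 t=4:+1/12441600 t=5:−1/2764800 t=6:+1/3732480 t=7:−1/34836480 = -23/522547200; (3j)²=529/277134 [(8 7 5; -1 0 1)], sign=-1
B: triangle coeff Δ(8,7,5) = 1/814773960; Σ_t [0,1]: t=0:+1/15676416000 t=1:−1/1045094400 = -1/1119744000; (3j)²=28/4845 [(8 7 5; 2 -6 4)], sign=+1
I_A²/I_B² = (529/277134)/(28/4845) = 2645/8008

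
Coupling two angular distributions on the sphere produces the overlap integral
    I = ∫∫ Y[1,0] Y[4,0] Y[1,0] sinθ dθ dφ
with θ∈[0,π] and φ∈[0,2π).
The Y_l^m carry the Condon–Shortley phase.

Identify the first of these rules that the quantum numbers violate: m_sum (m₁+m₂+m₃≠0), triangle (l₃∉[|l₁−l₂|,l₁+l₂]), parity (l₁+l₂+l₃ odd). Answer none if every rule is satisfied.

azimuthal sum: 0 + 0 + 0 = 0  ✓
3 ≤ 1 ≤ 5 (triangle on l)  ✗
L = 1 + 4 + 1 = 6 (even)

triangle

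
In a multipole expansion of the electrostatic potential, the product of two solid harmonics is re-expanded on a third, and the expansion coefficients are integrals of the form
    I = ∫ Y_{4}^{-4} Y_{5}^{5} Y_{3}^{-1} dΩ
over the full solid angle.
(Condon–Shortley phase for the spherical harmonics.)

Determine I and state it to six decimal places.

m-sum 0 ✓  L=12 even ✓  1≤3≤9 ✓
Π(2lᵢ+1) = 9×11×7 = 693
triangle coeff Δ(4,5,3) = 1/180180
Σ_t [2,4]: t=2:+1/576 t=3:−1/144 t=4:+1/576 = -1/288
(3j)²=20/1001 [(4 5 3; 0 0 0)], sign=+1
Σ_t [6,6]: t=6:+1/34560 = 1/34560
(3j)²=14/429 [(4 5 3; -4 5 -1)], sign=+1
⇒ 4πI² = 840/1859
I = (+1)√(840/1859/(4π)) = 0.18962475

0.189625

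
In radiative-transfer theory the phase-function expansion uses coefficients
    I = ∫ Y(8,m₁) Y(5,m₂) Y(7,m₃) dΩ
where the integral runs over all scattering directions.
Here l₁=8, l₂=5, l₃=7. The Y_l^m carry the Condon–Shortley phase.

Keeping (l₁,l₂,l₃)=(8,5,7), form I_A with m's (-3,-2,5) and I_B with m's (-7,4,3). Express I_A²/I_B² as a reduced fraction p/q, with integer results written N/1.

1232/3757

Shared (l₁,l₂,l₃)=(8,5,7): N and (l;000)² cancel in I_A²/I_B².
A: Δ = 6!·10!·4!/21! = 1/814773960; Racah Σ t=1..3: t=1:−1/1741824000 t=2:+1/104509440 t=3:−1/69672960 = -1/186624000; ⇒ 3j(8 5 7; -3 -2 5)² = 308/62985, sgn -1
B: Δ = 6!·10!·4!/21! = 1/814773960; Racah Σ t=5..6: t=5:−1/10450944000 t=6:+1/1567641600 = 17/31352832000; ⇒ 3j(8 5 7; -7 4 3)² = 17/1140, sgn +1
I_A²/I_B² = (308/62985)/(17/1140) = 1232/3757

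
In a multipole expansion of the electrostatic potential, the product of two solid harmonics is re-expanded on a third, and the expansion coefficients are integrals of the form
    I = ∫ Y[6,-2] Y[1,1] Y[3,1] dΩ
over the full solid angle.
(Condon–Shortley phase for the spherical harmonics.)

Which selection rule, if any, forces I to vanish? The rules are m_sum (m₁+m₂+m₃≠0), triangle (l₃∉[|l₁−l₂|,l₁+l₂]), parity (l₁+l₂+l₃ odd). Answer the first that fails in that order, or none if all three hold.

triangle

m₁+m₂+m₃ = -2 + 1 + 1 = 0  ✓
triangle: |6−1|=5 ≤ l₃=3 ≤ 6+1=7  ✗
parity: l₁+l₂+l₃ = 10 is even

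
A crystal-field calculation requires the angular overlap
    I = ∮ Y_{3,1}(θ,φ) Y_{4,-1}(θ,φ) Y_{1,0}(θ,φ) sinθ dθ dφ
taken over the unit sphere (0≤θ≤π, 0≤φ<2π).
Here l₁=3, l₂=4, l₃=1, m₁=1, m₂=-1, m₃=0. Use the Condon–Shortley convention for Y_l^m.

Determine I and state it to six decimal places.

-0.238414

m-sum 0 ✓  L=8 even ✓  1≤1≤7 ✓
Π(2lᵢ+1) = 7×9×3 = 189
triangle coeff Δ(3,4,1) = 1/252
Σ_t [3,3]: t=3:−1/36 = -1/36
(3j)²=4/63 [(3 4 1; 0 0 0)], sign=+1
Σ_t [2,2]: t=2:+1/48 = 1/48
(3j)²=5/84 [(3 4 1; 1 -1 0)], sign=-1
⇒ 4πI² = 5/7
I = (-1)√(5/7/(4π)) = -0.23841361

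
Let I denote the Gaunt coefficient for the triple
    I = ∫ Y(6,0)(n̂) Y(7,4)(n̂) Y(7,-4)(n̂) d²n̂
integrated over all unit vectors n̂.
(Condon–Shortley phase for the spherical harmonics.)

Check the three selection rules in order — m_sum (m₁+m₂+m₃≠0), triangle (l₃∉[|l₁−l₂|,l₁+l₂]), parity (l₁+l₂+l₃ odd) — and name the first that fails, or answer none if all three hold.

Σmᵢ = 0  ✓
l₃∈[|l₁−l₂|,l₁+l₂]=[1,13], have l₃=7  ✓
Σlᵢ = 20 ⇒ even  ✓

none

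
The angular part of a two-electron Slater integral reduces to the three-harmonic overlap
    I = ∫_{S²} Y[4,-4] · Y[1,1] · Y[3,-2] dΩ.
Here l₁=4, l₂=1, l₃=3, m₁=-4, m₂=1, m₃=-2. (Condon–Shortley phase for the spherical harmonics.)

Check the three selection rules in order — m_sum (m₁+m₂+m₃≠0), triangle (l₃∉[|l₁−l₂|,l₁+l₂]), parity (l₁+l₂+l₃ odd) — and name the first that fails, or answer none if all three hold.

m_sum

azimuthal sum: -4 + 1 − 2 = -5  ✗
3 ≤ 3 ≤ 5 (triangle on l)
L = 4 + 1 + 3 = 8 (even)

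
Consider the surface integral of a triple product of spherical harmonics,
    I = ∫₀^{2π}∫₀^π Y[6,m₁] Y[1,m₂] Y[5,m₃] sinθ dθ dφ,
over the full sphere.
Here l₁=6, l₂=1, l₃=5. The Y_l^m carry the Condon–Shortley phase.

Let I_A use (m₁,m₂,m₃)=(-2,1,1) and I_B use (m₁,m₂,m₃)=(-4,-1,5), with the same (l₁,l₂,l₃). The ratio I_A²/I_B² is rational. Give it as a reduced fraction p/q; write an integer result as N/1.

28/1

l's match ⇒ only the (l;m) 3-j factors differ between A and B.
A: triangle coeff Δ(6,1,5) = 1/858; Σ_t [2,2]: t=2:+1/34560 = 1/34560; (3j)²=14/429 [(6 1 5; -2 1 1)], sign=+1
B: triangle coeff Δ(6,1,5) = 1/858; Σ_t [0,0]: t=0:+1/7257600 = 1/7257600; (3j)²=1/858 [(6 1 5; -4 -1 5)], sign=+1
I_A²/I_B² = (14/429)/(1/858) = 28/1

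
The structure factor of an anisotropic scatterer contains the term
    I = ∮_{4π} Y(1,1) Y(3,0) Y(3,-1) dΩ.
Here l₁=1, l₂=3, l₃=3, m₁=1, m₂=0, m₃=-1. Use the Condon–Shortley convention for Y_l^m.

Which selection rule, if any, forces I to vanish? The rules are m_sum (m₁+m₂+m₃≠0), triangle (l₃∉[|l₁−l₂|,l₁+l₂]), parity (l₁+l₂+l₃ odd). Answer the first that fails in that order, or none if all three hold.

m₁+m₂+m₃ = 1 + 0 − 1 = 0  ✓
triangle: |1−3|=2 ≤ l₃=3 ≤ 1+3=4  ✓
parity: l₁+l₂+l₃ = 7 is odd  ✗

parity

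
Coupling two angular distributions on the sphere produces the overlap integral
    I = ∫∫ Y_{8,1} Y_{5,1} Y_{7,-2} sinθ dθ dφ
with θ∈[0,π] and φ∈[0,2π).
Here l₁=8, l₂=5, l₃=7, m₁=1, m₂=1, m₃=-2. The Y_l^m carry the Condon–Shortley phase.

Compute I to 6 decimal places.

0.089940

Checks pass: Σm=0; 20 even; l₃=7∈[3,13].
(2·8+1)(2·5+1)(2·7+1) = 2805
Δ: 6! 10! 4! / 21! → 1/814773960
sum: t=1:−1/87091200 t=2:+1/4976640 t=3:−1/2073600 t=4:+1/4976640 t=5:−1/87091200 = -1/9676800
3j²(8 5 7; 0 0 0) = Δ·Π!·Σ² = 360/46189  (sign +1)
sum: t=2:+1/16588800 t=3:−1/3732480 t=4:+1/5806080 t=5:−1/58060800 t=6:+1/6270566400 = -47/895795200
3j²(8 5 7; 1 1 -2) = Δ·Π!·Σ² = 15463/3325608  (sign +1)
combine: 4πI² = 2805·360/46189·15463/3325608 = 1159725/11408683
take √, sign +1: I = 0.08994040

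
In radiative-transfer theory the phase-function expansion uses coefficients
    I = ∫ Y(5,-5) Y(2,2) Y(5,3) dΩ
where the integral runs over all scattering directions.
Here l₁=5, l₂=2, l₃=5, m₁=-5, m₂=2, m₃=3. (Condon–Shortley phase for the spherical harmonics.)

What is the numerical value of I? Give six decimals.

0.088588

Rules hold: Σm=0, L=12 even, 3≤5≤7.
N = 11·5·11 = 605
Δ = 2!·8!·2!/13! = 1/38610
Racah Σ t=0..2: t=0:+1/2880 t=1:−1/576 t=2:+1/2880 = -1/960
⇒ 3j(5 2 5; 0 0 0)² = 10/429, sgn +1
Racah Σ t=2..2: t=2:+1/161280 = 1/161280
⇒ 3j(5 2 5; -5 2 3)² = 1/143, sgn +1
4πI² = N·(3j₀)²·(3jₘ)² = 50/507
I = +1·√(0.0986193/4π) = 0.08858824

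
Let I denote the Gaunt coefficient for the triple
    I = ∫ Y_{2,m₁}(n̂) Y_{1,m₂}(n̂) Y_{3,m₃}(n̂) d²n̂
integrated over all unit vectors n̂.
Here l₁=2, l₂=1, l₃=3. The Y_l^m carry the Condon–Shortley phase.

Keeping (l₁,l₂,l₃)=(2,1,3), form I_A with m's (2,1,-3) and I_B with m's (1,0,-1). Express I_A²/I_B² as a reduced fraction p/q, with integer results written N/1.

Same 2,1,3: normalisation and zero-m 3j drop out of the ratio.
A: Δ: 0! 4! 2! / 7! → 1/105; sum: t=0:+1/48 = 1/48; 3j²(2 1 3; 2 1 -3) = Δ·Π!·Σ² = 1/7  (sign +1)
B: Δ: 0! 4! 2! / 7! → 1/105; sum: t=0:+1/6 = 1/6; 3j²(2 1 3; 1 0 -1) = Δ·Π!·Σ² = 8/105  (sign +1)
I_A²/I_B² = (1/7)/(8/105) = 15/8

15/8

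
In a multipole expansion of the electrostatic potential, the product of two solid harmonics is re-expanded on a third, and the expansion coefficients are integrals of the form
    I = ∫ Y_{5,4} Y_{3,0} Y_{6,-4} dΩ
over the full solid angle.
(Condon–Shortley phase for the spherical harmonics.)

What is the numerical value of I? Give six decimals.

-0.139560

Rules hold: Σm=0, L=14 even, 2≤6≤8.
N = 11·7·13 = 1001
Δ = 2!·8!·4!/15! = 1/675675
Racah Σ t=0..2: t=0:+1/8640 t=1:−1/2304 t=2:+1/8640 = -7/34560
⇒ 3j(5 3 6; 0 0 0)² = 7/429, sgn -1
Racah Σ t=0..1: t=0:+1/60480 t=1:−1/161280 = 1/96768
⇒ 3j(5 3 6; 4 0 -4)² = 15/1001, sgn +1
4πI² = N·(3j₀)²·(3jₘ)² = 35/143
I = -1·√(0.244755/4π) = -0.13956004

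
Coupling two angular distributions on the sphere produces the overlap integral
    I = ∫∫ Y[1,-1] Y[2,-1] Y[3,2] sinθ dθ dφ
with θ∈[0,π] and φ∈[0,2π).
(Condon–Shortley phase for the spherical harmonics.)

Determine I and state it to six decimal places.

Rules hold: Σm=0, L=6 even, 1≤3≤3.
N = 3·5·7 = 105
Δ = 0!·2!·4!/7! = 1/105
Racah Σ t=0..0: t=0:+1/4 = 1/4
⇒ 3j(1 2 3; 0 0 0)² = 3/35, sgn -1
Racah Σ t=0..0: t=0:+1/12 = 1/12
⇒ 3j(1 2 3; -1 -1 2)² = 2/21, sgn -1
4πI² = N·(3j₀)²·(3jₘ)² = 6/7
I = +1·√(0.857143/4π) = 0.26116903

0.261169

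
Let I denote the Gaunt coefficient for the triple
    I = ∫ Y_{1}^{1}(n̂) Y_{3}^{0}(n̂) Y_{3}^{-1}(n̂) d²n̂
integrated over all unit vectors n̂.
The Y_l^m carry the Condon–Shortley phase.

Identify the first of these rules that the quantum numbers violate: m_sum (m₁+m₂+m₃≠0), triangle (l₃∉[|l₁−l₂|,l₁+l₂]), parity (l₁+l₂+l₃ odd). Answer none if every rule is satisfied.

Σmᵢ = 0  ✓
l₃∈[|l₁−l₂|,l₁+l₂]=[2,4], have l₃=3  ✓
Σlᵢ = 7 ⇒ odd  ✗

parity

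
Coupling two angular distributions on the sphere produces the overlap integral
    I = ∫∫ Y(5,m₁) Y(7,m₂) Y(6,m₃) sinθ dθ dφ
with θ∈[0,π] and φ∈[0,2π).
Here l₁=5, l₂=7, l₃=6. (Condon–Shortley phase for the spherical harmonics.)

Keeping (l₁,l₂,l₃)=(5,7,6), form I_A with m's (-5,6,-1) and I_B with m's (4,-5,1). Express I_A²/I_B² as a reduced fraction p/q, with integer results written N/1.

l's match ⇒ only the (l;m) 3-j factors differ between A and B.
A: triangle coeff Δ(5,7,6) = 1/174594420; Σ_t [6,6]: t=6:+1/87091200 = 1/87091200; (3j)²=10/969 [(5 7 6; -5 6 -1)], sign=-1
B: triangle coeff Δ(5,7,6) = 1/174594420; Σ_t [0,1]: t=0:+1/6220800 t=1:−1/14515200 = 1/10886400; (3j)²=128/12597 [(5 7 6; 4 -5 1)], sign=-1
I_A²/I_B² = (10/969)/(128/12597) = 65/64

65/64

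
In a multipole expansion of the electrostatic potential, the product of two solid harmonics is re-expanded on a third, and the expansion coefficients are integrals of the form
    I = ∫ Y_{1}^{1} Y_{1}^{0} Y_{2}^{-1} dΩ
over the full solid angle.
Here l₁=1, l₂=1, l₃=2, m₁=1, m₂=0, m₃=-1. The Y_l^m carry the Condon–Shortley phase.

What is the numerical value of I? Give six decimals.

-0.218510

m-sum 0 ✓  L=4 even ✓  0≤2≤2 ✓
Π(2lᵢ+1) = 3×3×5 = 45
triangle coeff Δ(1,1,2) = 1/30
Σ_t [0,0]: t=0:+1/1 = 1/1
(3j)²=2/15 [(1 1 2; 0 0 0)], sign=+1
Σ_t [0,0]: t=0:+1/2 = 1/2
(3j)²=1/10 [(1 1 2; 1 0 -1)], sign=-1
⇒ 4πI² = 3/5
I = (-1)√(3/5/(4π)) = -0.21850969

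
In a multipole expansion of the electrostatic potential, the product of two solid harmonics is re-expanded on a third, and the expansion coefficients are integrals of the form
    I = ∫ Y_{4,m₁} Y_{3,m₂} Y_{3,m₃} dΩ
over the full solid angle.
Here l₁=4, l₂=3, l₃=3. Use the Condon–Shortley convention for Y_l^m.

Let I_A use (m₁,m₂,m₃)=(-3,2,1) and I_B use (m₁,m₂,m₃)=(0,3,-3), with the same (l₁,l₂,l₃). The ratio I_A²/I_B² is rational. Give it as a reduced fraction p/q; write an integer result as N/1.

14/9

Shared (l₁,l₂,l₃)=(4,3,3): N and (l;000)² cancel in I_A²/I_B².
A: Δ = 4!·4!·2!/11! = 1/34650; Racah Σ t=3..4: t=3:−1/288 t=4:+1/144 = 1/288; ⇒ 3j(4 3 3; -3 2 1)² = 1/99, sgn +1
B: Δ = 4!·4!·2!/11! = 1/34650; Racah Σ t=4..4: t=4:+1/1152 = 1/1152; ⇒ 3j(4 3 3; 0 3 -3)² = 1/154, sgn +1
I_A²/I_B² = (1/99)/(1/154) = 14/9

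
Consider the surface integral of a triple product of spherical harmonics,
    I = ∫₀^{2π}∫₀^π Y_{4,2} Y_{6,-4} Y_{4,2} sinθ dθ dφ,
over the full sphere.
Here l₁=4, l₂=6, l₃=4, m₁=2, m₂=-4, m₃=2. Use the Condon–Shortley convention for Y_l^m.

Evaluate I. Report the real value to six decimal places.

0.159678

m-sum 0 ✓  L=14 even ✓  2≤4≤10 ✓
Π(2lᵢ+1) = 9×13×9 = 1053
triangle coeff Δ(4,6,4) = 1/1261260
Σ_t [2,4]: t=2:+1/4608 t=3:−1/1296 t=4:+1/4608 = -7/20736
(3j)²=20/1287 [(4 6 4; 0 0 0)], sign=-1
Σ_t [0,2]: t=0:+1/69120 t=1:−1/14400 t=2:+1/69120 = -7/172800
(3j)²=14/715 [(4 6 4; 2 -4 2)], sign=-1
⇒ 4πI² = 504/1573
I = (+1)√(504/1573/(4π)) = 0.15967833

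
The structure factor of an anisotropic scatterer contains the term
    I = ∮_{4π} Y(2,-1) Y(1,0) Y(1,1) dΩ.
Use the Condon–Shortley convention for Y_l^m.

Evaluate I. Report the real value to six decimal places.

-0.218510

Checks pass: Σm=0; 4 even; l₃=1∈[1,3].
(2·2+1)(2·1+1)(2·1+1) = 45
Δ: 2! 2! 0! / 5! → 1/30
sum: t=1:−1/1 = -1/1
3j²(2 1 1; 0 0 0) = Δ·Π!·Σ² = 2/15  (sign +1)
sum: t=1:−1/2 = -1/2
3j²(2 1 1; -1 0 1) = Δ·Π!·Σ² = 1/10  (sign -1)
combine: 4πI² = 45·2/15·1/10 = 3/5
take √, sign -1: I = -0.21850969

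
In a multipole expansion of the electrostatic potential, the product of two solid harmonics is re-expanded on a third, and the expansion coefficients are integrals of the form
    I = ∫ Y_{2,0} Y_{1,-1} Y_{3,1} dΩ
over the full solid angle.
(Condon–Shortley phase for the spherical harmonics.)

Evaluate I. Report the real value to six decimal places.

Checks pass: Σm=0; 6 even; l₃=3∈[1,3].
(2·2+1)(2·1+1)(2·3+1) = 105
Δ: 0! 4! 2! / 7! → 1/105
sum: t=0:+1/4 = 1/4
3j²(2 1 3; 0 0 0) = Δ·Π!·Σ² = 3/35  (sign -1)
sum: t=0:+1/8 = 1/8
3j²(2 1 3; 0 -1 1) = Δ·Π!·Σ² = 2/35  (sign +1)
combine: 4πI² = 105·3/35·2/35 = 18/35
take √, sign -1: I = -0.20230066

-0.202301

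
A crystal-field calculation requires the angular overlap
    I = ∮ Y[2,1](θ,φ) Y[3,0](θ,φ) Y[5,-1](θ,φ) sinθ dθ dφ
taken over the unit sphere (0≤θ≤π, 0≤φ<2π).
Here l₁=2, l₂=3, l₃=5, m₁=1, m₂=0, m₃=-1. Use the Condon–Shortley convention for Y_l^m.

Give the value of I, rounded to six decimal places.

Rules hold: Σm=0, L=10 even, 1≤5≤5.
N = 5·7·11 = 385
Δ = 0!·4!·6!/11! = 1/2310
Racah Σ t=0..0: t=0:+1/144 = 1/144
⇒ 3j(2 3 5; 0 0 0)² = 10/231, sgn -1
Racah Σ t=0..0: t=0:+1/216 = 1/216
⇒ 3j(2 3 5; 1 0 -1)² = 8/231, sgn +1
4πI² = N·(3j₀)²·(3jₘ)² = 400/693
I = -1·√(0.577201/4π) = -0.21431790

-0.214318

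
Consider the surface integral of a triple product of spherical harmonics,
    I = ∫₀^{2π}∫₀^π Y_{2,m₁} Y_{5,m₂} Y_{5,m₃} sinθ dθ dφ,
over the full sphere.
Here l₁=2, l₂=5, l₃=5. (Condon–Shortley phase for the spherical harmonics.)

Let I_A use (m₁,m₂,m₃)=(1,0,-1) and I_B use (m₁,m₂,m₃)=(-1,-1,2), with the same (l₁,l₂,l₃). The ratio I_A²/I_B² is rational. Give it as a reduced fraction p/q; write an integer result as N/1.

5/42

Shared (l₁,l₂,l₃)=(2,5,5): N and (l;000)² cancel in I_A²/I_B².
A: Δ = 2!·2!·8!/13! = 1/38610; Racah Σ t=0..1: t=0:+1/1440 t=1:−1/1152 = -1/5760; ⇒ 3j(2 5 5; 1 0 -1)² = 1/858, sgn -1
B: Δ = 2!·2!·8!/13! = 1/38610; Racah Σ t=1..2: t=1:−1/1440 t=2:+1/2880 = -1/2880; ⇒ 3j(2 5 5; -1 -1 2)² = 7/715, sgn +1
I_A²/I_B² = (1/858)/(7/715) = 5/42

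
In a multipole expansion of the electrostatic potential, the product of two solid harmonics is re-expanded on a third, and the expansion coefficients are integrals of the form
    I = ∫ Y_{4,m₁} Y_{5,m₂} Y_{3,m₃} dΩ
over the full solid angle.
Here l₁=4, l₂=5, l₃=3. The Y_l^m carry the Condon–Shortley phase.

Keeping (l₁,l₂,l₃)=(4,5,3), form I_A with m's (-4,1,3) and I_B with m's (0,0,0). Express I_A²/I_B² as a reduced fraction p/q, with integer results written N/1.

7/60

Shared (l₁,l₂,l₃)=(4,5,3): N and (l;000)² cancel in I_A²/I_B².
A: Δ = 6!·2!·4!/13! = 1/180180; Racah Σ t=6..6: t=6:+1/34560 = 1/34560; ⇒ 3j(4 5 3; -4 1 3)² = 1/429, sgn +1
B: Δ = 6!·2!·4!/13! = 1/180180; Racah Σ t=2..4: t=2:+1/576 t=3:−1/144 t=4:+1/576 = -1/288; ⇒ 3j(4 5 3; 0 0 0)² = 20/1001, sgn +1
I_A²/I_B² = (1/429)/(20/1001) = 7/60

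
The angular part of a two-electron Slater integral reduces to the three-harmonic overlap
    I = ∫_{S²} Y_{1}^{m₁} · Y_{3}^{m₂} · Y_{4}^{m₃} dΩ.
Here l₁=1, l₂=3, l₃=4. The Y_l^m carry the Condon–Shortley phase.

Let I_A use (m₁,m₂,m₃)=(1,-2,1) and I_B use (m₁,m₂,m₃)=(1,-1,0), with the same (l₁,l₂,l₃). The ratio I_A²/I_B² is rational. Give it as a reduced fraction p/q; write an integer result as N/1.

Same 1,3,4: normalisation and zero-m 3j drop out of the ratio.
A: Δ: 0! 2! 6! / 9! → 1/252; sum: t=0:+1/240 = 1/240; 3j²(1 3 4; 1 -2 1) = Δ·Π!·Σ² = 1/84  (sign -1)
B: Δ: 0! 2! 6! / 9! → 1/252; sum: t=0:+1/96 = 1/96; 3j²(1 3 4; 1 -1 0) = Δ·Π!·Σ² = 1/42  (sign +1)
I_A²/I_B² = (1/84)/(1/42) = 1/2

1/2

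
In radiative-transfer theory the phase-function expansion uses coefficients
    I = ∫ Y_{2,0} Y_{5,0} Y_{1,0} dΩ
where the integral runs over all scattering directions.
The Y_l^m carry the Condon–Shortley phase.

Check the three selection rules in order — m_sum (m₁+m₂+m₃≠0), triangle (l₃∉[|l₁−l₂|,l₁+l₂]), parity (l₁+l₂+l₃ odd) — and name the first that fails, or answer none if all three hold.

triangle

Σmᵢ = 0  ✓
l₃∈[|l₁−l₂|,l₁+l₂]=[3,7], have l₃=1  ✗
Σlᵢ = 8 ⇒ even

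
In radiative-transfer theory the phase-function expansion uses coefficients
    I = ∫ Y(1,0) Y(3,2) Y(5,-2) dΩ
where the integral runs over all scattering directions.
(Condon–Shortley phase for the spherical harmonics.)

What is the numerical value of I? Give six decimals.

0.000000

|1−3|≤5≤1+3 violated ⇒ I = 0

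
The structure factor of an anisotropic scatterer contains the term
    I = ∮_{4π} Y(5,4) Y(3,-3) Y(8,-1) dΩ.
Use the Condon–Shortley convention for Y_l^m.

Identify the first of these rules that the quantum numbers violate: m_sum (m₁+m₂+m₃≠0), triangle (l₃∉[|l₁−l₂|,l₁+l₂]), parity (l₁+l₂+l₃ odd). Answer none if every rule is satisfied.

none

azimuthal sum: 4 − 3 − 1 = 0  ✓
2 ≤ 8 ≤ 8 (triangle on l)  ✓
L = 5 + 3 + 8 = 16 (even)  ✓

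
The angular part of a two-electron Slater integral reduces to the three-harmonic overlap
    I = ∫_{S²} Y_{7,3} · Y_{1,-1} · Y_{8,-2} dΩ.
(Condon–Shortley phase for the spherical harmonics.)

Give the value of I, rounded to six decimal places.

0.118504

m-sum 0 ✓  L=16 even ✓  6≤8≤8 ✓
Π(2lᵢ+1) = 15×3×17 = 765
triangle coeff Δ(7,1,8) = 1/2040
Σ_t [0,0]: t=0:+1/25401600 = 1/25401600
(3j)²=8/255 [(7 1 8; 0 0 0)], sign=+1
Σ_t [0,0]: t=0:+1/174182400 = 1/174182400
(3j)²=1/136 [(7 1 8; 3 -1 -2)], sign=+1
⇒ 4πI² = 3/17
I = (+1)√(3/17/(4π)) = 0.11850352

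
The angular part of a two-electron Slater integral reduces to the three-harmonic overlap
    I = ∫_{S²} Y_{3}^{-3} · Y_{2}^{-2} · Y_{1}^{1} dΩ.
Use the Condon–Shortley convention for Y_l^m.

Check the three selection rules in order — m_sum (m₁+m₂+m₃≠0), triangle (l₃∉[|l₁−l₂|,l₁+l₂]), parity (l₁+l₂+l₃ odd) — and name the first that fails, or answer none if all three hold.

m_sum

azimuthal sum: -3 − 2 + 1 = -4  ✗
1 ≤ 1 ≤ 5 (triangle on l)
L = 3 + 2 + 1 = 6 (even)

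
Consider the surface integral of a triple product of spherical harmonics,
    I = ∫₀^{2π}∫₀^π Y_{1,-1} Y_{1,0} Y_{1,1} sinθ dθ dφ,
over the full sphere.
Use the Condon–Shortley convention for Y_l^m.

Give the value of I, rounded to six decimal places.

l₁+l₂+l₃=3 is odd: 3j(l;000)=0 ⇒ I=0

0.000000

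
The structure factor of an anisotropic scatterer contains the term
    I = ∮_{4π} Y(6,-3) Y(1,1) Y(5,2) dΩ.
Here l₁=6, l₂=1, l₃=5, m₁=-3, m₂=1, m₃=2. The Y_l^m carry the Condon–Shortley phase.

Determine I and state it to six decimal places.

-0.245154

Rules hold: Σm=0, L=12 even, 5≤5≤7.
N = 13·3·11 = 429
Δ = 2!·10!·0!/13! = 1/858
Racah Σ t=1..1: t=1:−1/14400 = -1/14400
⇒ 3j(6 1 5; 0 0 0)² = 6/143, sgn +1
Racah Σ t=2..2: t=2:+1/60480 = 1/60480
⇒ 3j(6 1 5; -3 1 2)² = 6/143, sgn -1
4πI² = N·(3j₀)²·(3jₘ)² = 108/143
I = -1·√(0.755245/4π) = -0.24515397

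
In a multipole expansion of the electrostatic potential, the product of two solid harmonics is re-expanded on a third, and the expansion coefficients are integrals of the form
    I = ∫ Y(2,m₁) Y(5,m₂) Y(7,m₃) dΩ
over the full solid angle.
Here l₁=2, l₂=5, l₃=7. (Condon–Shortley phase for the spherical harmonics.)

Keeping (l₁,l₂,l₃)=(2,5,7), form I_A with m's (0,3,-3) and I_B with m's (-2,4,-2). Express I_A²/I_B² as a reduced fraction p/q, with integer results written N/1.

Shared (l₁,l₂,l₃)=(2,5,7): N and (l;000)² cancel in I_A²/I_B².
A: Δ = 0!·4!·10!/15! = 1/15015; Racah Σ t=0..0: t=0:+1/322560 = 1/322560; ⇒ 3j(2 5 7; 0 3 -3)² = 18/1001, sgn +1
B: Δ = 0!·4!·10!/15! = 1/15015; Racah Σ t=0..0: t=0:+1/8709120 = 1/8709120; ⇒ 3j(2 5 7; -2 4 -2)² = 1/3003, sgn -1
I_A²/I_B² = (18/1001)/(1/3003) = 54/1

54/1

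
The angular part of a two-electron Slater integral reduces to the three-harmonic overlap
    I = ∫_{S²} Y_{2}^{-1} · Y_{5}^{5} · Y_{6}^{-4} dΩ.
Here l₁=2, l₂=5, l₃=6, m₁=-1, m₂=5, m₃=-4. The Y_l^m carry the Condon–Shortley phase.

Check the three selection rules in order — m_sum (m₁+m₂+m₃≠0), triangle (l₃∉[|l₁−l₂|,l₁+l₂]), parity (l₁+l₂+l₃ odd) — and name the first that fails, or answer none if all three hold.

azimuthal sum: -1 + 5 − 4 = 0  ✓
3 ≤ 6 ≤ 7 (triangle on l)  ✓
L = 2 + 5 + 6 = 13 (odd)  ✗

parity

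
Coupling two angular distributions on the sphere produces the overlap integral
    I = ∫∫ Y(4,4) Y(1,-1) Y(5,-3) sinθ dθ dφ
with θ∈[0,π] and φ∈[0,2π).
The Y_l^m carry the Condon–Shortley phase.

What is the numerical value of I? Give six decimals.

m-sum 0 ✓  L=10 even ✓  3≤5≤5 ✓
Π(2lᵢ+1) = 9×3×11 = 297
triangle coeff Δ(4,1,5) = 1/495
Σ_t [0,0]: t=0:+1/576 = 1/576
(3j)²=5/99 [(4 1 5; 0 0 0)], sign=-1
Σ_t [0,0]: t=0:+1/80640 = 1/80640
(3j)²=1/495 [(4 1 5; 4 -1 -3)], sign=+1
⇒ 4πI² = 1/33
I = (-1)√(1/33/(4π)) = -0.04910640

-0.049106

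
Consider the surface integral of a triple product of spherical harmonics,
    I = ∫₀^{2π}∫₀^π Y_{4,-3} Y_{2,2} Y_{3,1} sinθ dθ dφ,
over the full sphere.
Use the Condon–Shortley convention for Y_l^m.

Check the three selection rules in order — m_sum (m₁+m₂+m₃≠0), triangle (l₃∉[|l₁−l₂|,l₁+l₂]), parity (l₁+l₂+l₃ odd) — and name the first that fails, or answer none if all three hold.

azimuthal sum: -3 + 2 + 1 = 0  ✓
2 ≤ 3 ≤ 6 (triangle on l)  ✓
L = 4 + 2 + 3 = 9 (odd)  ✗

parity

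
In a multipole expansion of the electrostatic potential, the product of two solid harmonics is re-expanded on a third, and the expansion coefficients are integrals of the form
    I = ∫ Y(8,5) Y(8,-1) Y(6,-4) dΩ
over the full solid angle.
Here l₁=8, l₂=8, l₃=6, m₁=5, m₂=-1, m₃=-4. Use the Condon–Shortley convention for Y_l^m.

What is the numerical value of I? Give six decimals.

Checks pass: Σm=0; 22 even; l₃=6∈[0,16].
(2·8+1)(2·8+1)(2·6+1) = 3757
Δ: 10! 6! 6! / 23! → 1/13742520792
sum: t=2:+1/41803776000 t=3:−1/435456000 t=4:+1/39813120 t=5:−1/18662400 t=6:+1/39813120 t=7:−1/435456000 t=8:+1/41803776000 = -11/1393459200
3j²(8 8 6; 0 0 0) = Δ·Π!·Σ² = 600/96577  (sign -1)
sum: t=1:−1/12541132800 t=2:+1/1161216000 t=3:−1/1045094400 = -11/62705664000
3j²(8 8 6; 5 -1 -4) = Δ·Π!·Σ² = 33/29716  (sign -1)
combine: 4πI² = 3757·600/96577·33/29716 = 4950/190969
take √, sign +1: I = 0.04541677

0.045417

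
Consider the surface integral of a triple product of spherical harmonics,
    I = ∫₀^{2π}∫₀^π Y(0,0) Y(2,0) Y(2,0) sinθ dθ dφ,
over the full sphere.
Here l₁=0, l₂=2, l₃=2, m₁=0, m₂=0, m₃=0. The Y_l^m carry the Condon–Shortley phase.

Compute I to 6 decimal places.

Checks pass: Σm=0; 4 even; l₃=2∈[2,2].
(2·0+1)(2·2+1)(2·2+1) = 25
Δ: 0! 0! 4! / 5! → 1/5
sum: t=0:+1/4 = 1/4
3j²(0 2 2; 0 0 0) = Δ·Π!·Σ² = 1/5  (sign +1)
(m-triple is (0,0,0) — same symbol as above.)
combine: 4πI² = 25·1/5·1/5 = 1/1
take √, sign +1: I = 0.28209479

0.282095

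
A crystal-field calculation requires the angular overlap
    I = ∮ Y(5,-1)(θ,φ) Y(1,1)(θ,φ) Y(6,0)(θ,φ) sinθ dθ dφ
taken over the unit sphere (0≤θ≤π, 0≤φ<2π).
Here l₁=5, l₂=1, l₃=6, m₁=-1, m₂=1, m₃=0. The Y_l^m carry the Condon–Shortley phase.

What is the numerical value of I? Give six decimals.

0.158246

m-sum 0 ✓  L=12 even ✓  4≤6≤6 ✓
Π(2lᵢ+1) = 11×3×13 = 429
triangle coeff Δ(5,1,6) = 1/858
Σ_t [0,0]: t=0:+1/14400 = 1/14400
(3j)²=6/143 [(5 1 6; 0 0 0)], sign=+1
Σ_t [0,0]: t=0:+1/34560 = 1/34560
(3j)²=5/286 [(5 1 6; -1 1 0)], sign=+1
⇒ 4πI² = 45/143
I = (+1)√(45/143/(4π)) = 0.15824621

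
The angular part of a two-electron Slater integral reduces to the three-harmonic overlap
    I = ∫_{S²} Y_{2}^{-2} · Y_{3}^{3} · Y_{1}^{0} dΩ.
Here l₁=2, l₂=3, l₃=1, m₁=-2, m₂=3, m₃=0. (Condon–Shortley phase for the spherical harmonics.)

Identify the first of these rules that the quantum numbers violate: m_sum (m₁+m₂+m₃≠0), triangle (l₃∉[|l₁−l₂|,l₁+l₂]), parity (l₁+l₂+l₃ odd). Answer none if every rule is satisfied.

m_sum

m₁+m₂+m₃ = -2 + 3 + 0 = 1  ✗
triangle: |2−3|=1 ≤ l₃=1 ≤ 2+3=5
parity: l₁+l₂+l₃ = 6 is even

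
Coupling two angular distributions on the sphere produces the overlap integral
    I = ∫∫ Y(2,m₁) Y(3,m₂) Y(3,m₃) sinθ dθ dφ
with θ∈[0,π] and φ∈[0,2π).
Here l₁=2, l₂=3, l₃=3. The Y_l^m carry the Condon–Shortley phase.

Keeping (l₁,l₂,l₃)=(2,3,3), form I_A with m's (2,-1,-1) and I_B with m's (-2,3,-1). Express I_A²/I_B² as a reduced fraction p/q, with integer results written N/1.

Same 2,3,3: normalisation and zero-m 3j drop out of the ratio.
A: Δ: 2! 2! 4! / 9! → 1/3780; sum: t=0:+1/16 = 1/16; 3j²(2 3 3; 2 -1 -1) = Δ·Π!·Σ² = 2/35  (sign +1)
B: Δ: 2! 2! 4! / 9! → 1/3780; sum: t=2:+1/96 = 1/96; 3j²(2 3 3; -2 3 -1) = Δ·Π!·Σ² = 1/42  (sign +1)
I_A²/I_B² = (2/35)/(1/42) = 12/5

12/5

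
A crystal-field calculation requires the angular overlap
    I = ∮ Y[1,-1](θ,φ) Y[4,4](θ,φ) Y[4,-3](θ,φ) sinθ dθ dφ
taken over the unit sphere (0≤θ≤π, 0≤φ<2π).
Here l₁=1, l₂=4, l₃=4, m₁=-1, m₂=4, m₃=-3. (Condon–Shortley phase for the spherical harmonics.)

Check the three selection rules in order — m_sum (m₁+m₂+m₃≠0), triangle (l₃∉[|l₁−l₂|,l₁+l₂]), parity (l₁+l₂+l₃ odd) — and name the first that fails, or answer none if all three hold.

Σmᵢ = 0  ✓
l₃∈[|l₁−l₂|,l₁+l₂]=[3,5], have l₃=4  ✓
Σlᵢ = 9 ⇒ odd  ✗

parity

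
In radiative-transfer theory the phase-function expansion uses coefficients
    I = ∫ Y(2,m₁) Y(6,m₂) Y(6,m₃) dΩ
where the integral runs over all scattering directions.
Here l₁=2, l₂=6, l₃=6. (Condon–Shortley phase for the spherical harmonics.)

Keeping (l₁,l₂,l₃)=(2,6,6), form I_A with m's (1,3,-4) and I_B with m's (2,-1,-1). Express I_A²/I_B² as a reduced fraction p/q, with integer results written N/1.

Shared (l₁,l₂,l₃)=(2,6,6): N and (l;000)² cancel in I_A²/I_B².
A: Δ = 2!·2!·10!/15! = 1/90090; Racah Σ t=0..1: t=0:+1/725760 t=1:−1/161280 = -1/207360; ⇒ 3j(2 6 6; 1 3 -4)² = 7/286, sgn -1
B: Δ = 2!·2!·10!/15! = 1/90090; Racah Σ t=0..0: t=0:+1/57600 = 1/57600; ⇒ 3j(2 6 6; 2 -1 -1)² = 21/715, sgn -1
I_A²/I_B² = (7/286)/(21/715) = 5/6

5/6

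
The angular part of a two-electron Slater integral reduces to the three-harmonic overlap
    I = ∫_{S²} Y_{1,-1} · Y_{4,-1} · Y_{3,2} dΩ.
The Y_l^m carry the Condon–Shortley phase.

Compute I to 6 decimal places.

Rules hold: Σm=0, L=8 even, 3≤3≤5.
N = 3·9·7 = 189
Δ = 2!·0!·6!/9! = 1/252
Racah Σ t=1..1: t=1:−1/36 = -1/36
⇒ 3j(1 4 3; 0 0 0)² = 4/63, sgn +1
Racah Σ t=2..2: t=2:+1/240 = 1/240
⇒ 3j(1 4 3; -1 -1 2)² = 1/84, sgn -1
4πI² = N·(3j₀)²·(3jₘ)² = 1/7
I = -1·√(0.142857/4π) = -0.10662181

-0.106622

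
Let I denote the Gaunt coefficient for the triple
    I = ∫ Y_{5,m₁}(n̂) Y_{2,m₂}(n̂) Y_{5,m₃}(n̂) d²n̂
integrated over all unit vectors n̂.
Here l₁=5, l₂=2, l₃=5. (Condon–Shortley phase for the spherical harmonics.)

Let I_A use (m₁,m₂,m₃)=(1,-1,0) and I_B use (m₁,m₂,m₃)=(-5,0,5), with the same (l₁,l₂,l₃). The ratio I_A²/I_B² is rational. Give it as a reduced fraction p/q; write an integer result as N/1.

Shared (l₁,l₂,l₃)=(5,2,5): N and (l;000)² cancel in I_A²/I_B².
A: Δ = 2!·8!·2!/13! = 1/38610; Racah Σ t=0..1: t=0:+1/1152 t=1:−1/1440 = 1/5760; ⇒ 3j(5 2 5; 1 -1 0)² = 1/858, sgn -1
B: Δ = 2!·8!·2!/13! = 1/38610; Racah Σ t=2..2: t=2:+1/161280 = 1/161280; ⇒ 3j(5 2 5; -5 0 5)² = 15/286, sgn +1
I_A²/I_B² = (1/858)/(15/286) = 1/45

1/45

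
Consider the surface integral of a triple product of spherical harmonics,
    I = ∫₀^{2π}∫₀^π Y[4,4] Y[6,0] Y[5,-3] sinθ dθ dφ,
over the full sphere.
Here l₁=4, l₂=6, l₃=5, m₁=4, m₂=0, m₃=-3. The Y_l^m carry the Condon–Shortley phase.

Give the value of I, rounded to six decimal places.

m-sum = 4 + 0 − 3 = 1 ≠ 0 ⇒ I = 0

0.000000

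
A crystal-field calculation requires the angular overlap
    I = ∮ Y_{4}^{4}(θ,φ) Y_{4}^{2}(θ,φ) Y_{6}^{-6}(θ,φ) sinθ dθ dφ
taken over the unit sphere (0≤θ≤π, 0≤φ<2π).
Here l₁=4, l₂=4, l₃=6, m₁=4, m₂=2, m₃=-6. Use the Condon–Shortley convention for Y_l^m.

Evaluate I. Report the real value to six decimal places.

Rules hold: Σm=0, L=14 even, 0≤6≤8.
N = 9·9·13 = 1053
Δ = 2!·6!·6!/15! = 1/1261260
Racah Σ t=0..2: t=0:+1/4608 t=1:−1/1296 t=2:+1/4608 = -7/20736
⇒ 3j(4 4 6; 0 0 0)² = 20/1287, sgn -1
Racah Σ t=0..0: t=0:+1/1036800 = 1/1036800
⇒ 3j(4 4 6; 4 2 -6)² = 4/195, sgn +1
4πI² = N·(3j₀)²·(3jₘ)² = 48/143
I = -1·√(0.335664/4π) = -0.16343598

-0.163436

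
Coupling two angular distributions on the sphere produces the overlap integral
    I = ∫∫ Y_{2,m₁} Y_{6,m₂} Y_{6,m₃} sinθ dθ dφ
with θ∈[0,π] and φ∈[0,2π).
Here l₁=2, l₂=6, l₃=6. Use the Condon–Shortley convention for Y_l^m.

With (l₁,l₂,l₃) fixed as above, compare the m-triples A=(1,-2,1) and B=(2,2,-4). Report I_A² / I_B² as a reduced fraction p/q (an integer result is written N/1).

1/3

Shared (l₁,l₂,l₃)=(2,6,6): N and (l;000)² cancel in I_A²/I_B².
A: Δ = 2!·2!·10!/15! = 1/90090; Racah Σ t=0..1: t=0:+1/34560 t=1:−1/60480 = 1/80640; ⇒ 3j(2 6 6; 1 -2 1)² = 6/1001, sgn -1
B: Δ = 2!·2!·10!/15! = 1/90090; Racah Σ t=0..0: t=0:+1/322560 = 1/322560; ⇒ 3j(2 6 6; 2 2 -4)² = 18/1001, sgn +1
I_A²/I_B² = (6/1001)/(18/1001) = 1/3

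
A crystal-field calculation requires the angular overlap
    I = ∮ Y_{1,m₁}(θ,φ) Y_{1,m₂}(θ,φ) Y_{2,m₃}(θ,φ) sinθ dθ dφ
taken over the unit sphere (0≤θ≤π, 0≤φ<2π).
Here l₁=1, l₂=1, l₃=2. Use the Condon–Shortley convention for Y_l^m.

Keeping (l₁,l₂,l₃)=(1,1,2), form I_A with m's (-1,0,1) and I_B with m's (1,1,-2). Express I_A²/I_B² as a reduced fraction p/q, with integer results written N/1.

1/2

Same 1,1,2: normalisation and zero-m 3j drop out of the ratio.
A: Δ: 0! 2! 2! / 5! → 1/30; sum: t=0:+1/2 = 1/2; 3j²(1 1 2; -1 0 1) = Δ·Π!·Σ² = 1/10  (sign -1)
B: Δ: 0! 2! 2! / 5! → 1/30; sum: t=0:+1/4 = 1/4; 3j²(1 1 2; 1 1 -2) = Δ·Π!·Σ² = 1/5  (sign +1)
I_A²/I_B² = (1/10)/(1/5) = 1/2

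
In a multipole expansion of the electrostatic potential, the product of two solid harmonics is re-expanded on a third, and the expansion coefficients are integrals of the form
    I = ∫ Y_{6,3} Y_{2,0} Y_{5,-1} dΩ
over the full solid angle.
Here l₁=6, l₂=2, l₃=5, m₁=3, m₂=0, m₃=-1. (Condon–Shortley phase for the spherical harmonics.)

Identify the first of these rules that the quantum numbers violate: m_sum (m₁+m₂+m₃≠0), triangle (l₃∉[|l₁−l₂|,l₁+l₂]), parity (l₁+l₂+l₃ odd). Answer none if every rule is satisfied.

m_sum

m₁+m₂+m₃ = 3 + 0 − 1 = 2  ✗
triangle: |6−2|=4 ≤ l₃=5 ≤ 6+2=8
parity: l₁+l₂+l₃ = 13 is odd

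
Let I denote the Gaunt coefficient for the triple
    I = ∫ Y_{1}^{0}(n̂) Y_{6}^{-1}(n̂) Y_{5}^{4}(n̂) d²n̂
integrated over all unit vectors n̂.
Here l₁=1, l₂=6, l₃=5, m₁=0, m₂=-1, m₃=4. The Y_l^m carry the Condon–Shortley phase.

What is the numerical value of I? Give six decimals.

0 − 1 + 4 = 3 ≠ 0: azimuthal integral kills it; I = 0

0.000000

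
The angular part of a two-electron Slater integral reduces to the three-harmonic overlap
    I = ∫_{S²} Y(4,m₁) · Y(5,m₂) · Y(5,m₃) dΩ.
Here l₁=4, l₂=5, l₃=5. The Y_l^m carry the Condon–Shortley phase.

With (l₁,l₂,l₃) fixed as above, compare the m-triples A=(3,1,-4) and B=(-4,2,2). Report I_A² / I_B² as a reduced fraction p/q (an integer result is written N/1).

6/7

Shared (l₁,l₂,l₃)=(4,5,5): N and (l;000)² cancel in I_A²/I_B².
A: Δ = 4!·4!·6!/15! = 1/3153150; Racah Σ t=0..1: t=0:+1/103680 t=1:−1/17280 = -1/20736; ⇒ 3j(4 5 5; 3 1 -4)² = 10/429, sgn +1
B: Δ = 4!·4!·6!/15! = 1/3153150; Racah Σ t=4..4: t=4:+1/20736 = 1/20736; ⇒ 3j(4 5 5; -4 2 2)² = 35/1287, sgn -1
I_A²/I_B² = (10/429)/(35/1287) = 6/7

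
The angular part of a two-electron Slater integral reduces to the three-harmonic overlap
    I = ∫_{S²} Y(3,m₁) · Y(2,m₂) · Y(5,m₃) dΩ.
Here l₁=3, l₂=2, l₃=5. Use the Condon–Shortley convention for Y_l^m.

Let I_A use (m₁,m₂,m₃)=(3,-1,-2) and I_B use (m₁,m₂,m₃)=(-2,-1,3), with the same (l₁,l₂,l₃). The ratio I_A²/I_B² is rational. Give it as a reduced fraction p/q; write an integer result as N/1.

1/16

Shared (l₁,l₂,l₃)=(3,2,5): N and (l;000)² cancel in I_A²/I_B².
A: Δ = 0!·6!·4!/11! = 1/2310; Racah Σ t=0..0: t=0:+1/4320 = 1/4320; ⇒ 3j(3 2 5; 3 -1 -2)² = 1/330, sgn -1
B: Δ = 0!·6!·4!/11! = 1/2310; Racah Σ t=0..0: t=0:+1/720 = 1/720; ⇒ 3j(3 2 5; -2 -1 3)² = 8/165, sgn +1
I_A²/I_B² = (1/330)/(8/165) = 1/16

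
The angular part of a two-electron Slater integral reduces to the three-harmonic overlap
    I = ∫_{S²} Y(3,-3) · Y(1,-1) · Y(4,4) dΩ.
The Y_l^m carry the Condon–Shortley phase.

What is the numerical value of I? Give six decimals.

Rules hold: Σm=0, L=8 even, 2≤4≤4.
N = 7·3·9 = 189
Δ = 0!·6!·2!/9! = 1/252
Racah Σ t=0..0: t=0:+1/36 = 1/36
⇒ 3j(3 1 4; 0 0 0)² = 4/63, sgn +1
Racah Σ t=0..0: t=0:+1/1440 = 1/1440
⇒ 3j(3 1 4; -3 -1 4)² = 1/9, sgn +1
4πI² = N·(3j₀)²·(3jₘ)² = 4/3
I = +1·√(1.33333/4π) = 0.32573501

0.325735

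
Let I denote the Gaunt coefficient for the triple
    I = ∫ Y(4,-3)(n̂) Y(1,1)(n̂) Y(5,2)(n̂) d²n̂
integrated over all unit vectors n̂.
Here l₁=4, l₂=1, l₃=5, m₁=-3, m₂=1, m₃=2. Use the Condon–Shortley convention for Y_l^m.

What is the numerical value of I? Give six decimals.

Checks pass: Σm=0; 10 even; l₃=5∈[3,5].
(2·4+1)(2·1+1)(2·5+1) = 297
Δ: 0! 8! 2! / 11! → 1/495
sum: t=0:+1/576 = 1/576
3j²(4 1 5; 0 0 0) = Δ·Π!·Σ² = 5/99  (sign -1)
sum: t=0:+1/10080 = 1/10080
3j²(4 1 5; -3 1 2) = Δ·Π!·Σ² = 1/165  (sign -1)
combine: 4πI² = 297·5/99·1/165 = 1/11
take √, sign +1: I = 0.08505478

0.085055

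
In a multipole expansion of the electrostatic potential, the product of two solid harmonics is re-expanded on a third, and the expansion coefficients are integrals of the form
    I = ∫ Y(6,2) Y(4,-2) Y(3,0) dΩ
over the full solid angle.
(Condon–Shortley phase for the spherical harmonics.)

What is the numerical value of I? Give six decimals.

0.000000

L=13 odd ⇒ parity kills the (l;000) factor ⇒ I = 0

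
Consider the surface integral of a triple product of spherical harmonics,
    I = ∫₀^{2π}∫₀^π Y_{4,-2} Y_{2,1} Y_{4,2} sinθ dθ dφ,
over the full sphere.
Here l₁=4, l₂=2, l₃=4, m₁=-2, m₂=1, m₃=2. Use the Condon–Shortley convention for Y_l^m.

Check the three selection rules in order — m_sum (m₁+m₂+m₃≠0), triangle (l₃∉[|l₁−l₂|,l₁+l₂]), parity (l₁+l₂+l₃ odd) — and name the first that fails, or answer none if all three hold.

m_sum

azimuthal sum: -2 + 1 + 2 = 1  ✗
2 ≤ 4 ≤ 6 (triangle on l)
L = 4 + 2 + 4 = 10 (even)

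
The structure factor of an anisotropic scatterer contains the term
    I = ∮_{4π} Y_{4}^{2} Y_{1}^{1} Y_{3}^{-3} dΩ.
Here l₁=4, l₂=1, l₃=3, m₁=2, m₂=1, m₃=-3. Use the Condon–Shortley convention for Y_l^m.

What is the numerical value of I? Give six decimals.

m-sum 0 ✓  L=8 even ✓  3≤3≤5 ✓
Π(2lᵢ+1) = 9×3×7 = 189
triangle coeff Δ(4,1,3) = 1/252
Σ_t [1,1]: t=1:−1/36 = -1/36
(3j)²=4/63 [(4 1 3; 0 0 0)], sign=+1
Σ_t [2,2]: t=2:+1/1440 = 1/1440
(3j)²=1/252 [(4 1 3; 2 1 -3)], sign=+1
⇒ 4πI² = 1/21
I = (+1)√(1/21/(4π)) = 0.06155813

0.061558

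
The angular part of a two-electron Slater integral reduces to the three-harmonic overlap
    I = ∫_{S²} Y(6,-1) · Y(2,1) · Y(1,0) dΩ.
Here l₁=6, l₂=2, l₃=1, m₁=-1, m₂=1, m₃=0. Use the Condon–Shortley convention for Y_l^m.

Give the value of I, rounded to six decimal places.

0.000000

triangle: need 4≤l₃≤8, have 1; I=0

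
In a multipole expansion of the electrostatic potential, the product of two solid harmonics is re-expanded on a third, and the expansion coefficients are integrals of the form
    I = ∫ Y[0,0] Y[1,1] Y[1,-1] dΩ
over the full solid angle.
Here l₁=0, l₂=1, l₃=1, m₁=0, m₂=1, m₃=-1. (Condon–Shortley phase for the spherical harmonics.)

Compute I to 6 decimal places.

Rules hold: Σm=0, L=2 even, 1≤1≤1.
N = 1·3·3 = 9
Δ = 0!·0!·2!/3! = 1/3
Racah Σ t=0..0: t=0:+1/1 = 1/1
⇒ 3j(0 1 1; 0 0 0)² = 1/3, sgn -1
Racah Σ t=0..0: t=0:+1/2 = 1/2
⇒ 3j(0 1 1; 0 1 -1)² = 1/3, sgn +1
4πI² = N·(3j₀)²·(3jₘ)² = 1/1
I = -1·√(1/4π) = -0.28209479

-0.282095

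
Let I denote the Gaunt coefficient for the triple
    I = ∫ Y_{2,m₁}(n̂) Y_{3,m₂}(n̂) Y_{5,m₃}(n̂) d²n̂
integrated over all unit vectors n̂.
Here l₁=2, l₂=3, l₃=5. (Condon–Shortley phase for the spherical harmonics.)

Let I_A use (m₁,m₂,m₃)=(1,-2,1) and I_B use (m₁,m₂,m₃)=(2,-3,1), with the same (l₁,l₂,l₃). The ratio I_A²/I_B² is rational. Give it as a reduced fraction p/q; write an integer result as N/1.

24/1

l's match ⇒ only the (l;m) 3-j factors differ between A and B.
A: triangle coeff Δ(2,3,5) = 1/2310; Σ_t [0,0]: t=0:+1/720 = 1/720; (3j)²=4/385 [(2 3 5; 1 -2 1)], sign=+1
B: triangle coeff Δ(2,3,5) = 1/2310; Σ_t [0,0]: t=0:+1/17280 = 1/17280; (3j)²=1/2310 [(2 3 5; 2 -3 1)], sign=+1
I_A²/I_B² = (4/385)/(1/2310) = 24/1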